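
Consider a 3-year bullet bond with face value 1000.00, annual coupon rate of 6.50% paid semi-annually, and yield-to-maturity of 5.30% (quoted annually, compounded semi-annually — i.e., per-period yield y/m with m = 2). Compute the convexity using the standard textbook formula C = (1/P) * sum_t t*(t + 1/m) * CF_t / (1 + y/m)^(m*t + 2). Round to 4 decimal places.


Coupon per period c = face * coupon_rate / m = 32.500000
Periods per year m = 2; per-period yield y/m = 0.026500
Number of cashflows N = 6
Cashflows (t years, CF_t, discount factor 1/(1+y/m)^(m*t), PV):
  t = 0.5000: CF_t = 32.500000, DF = 0.974184, PV = 31.660984
  t = 1.0000: CF_t = 32.500000, DF = 0.949035, PV = 30.843628
  t = 1.5000: CF_t = 32.500000, DF = 0.924535, PV = 30.047372
  t = 2.0000: CF_t = 32.500000, DF = 0.900667, PV = 29.271673
  t = 2.5000: CF_t = 32.500000, DF = 0.877415, PV = 28.515999
  t = 3.0000: CF_t = 1032.500000, DF = 0.854764, PV = 882.543942
Price P = sum_t PV_t = 1032.883598
Convexity numerator sum_t t*(t + 1/m) * CF_t / (1+y/m)^(m*t + 2):
  t = 0.5000: term = 15.023686
  t = 1.0000: term = 43.907510
  t = 1.5000: term = 85.547997
  t = 2.0000: term = 138.899168
  t = 2.5000: term = 202.970045
  t = 3.0000: term = 8794.430674
Convexity = (1/P) * sum = 9280.779080 / 1032.883598 = 8.985310

Answer: Convexity = 8.9853


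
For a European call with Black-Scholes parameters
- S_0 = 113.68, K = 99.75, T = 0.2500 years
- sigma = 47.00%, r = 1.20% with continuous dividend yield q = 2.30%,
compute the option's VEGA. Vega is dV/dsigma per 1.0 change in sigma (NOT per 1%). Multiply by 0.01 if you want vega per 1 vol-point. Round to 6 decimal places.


d1 = 0.6620550128; d2 = 0.4270550128
phi(d1) = 0.3204282319; exp(-qT) = 0.9942664996; exp(-rT) = 0.9970044955
Vega = S * exp(-qT) * phi(d1) * sqrt(T) = 113.6800 * 0.9942664996 * 0.3204282319 * 0.5000000000 = 18.108716

Answer: Vega = 18.108716


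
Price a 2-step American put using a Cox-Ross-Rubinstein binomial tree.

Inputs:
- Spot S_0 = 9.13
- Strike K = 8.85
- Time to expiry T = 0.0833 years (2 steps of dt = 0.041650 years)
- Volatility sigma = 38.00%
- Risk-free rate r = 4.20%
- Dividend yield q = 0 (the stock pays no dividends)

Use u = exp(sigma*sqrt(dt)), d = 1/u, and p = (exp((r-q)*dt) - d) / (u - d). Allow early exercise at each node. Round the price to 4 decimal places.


Answer: Price = V(0,0) = 0.2654

Derivation:
dt = T/N = 0.041650
u = exp(sigma*sqrt(dt)) = 1.080638; d = 1/u = 0.925379
p = (exp((r-q)*dt) - d) / (u - d) = 0.491899
Discount per step: exp(-r*dt) = 0.998252
Stock lattice S(k, i) with i counting down-moves:
  k=0: S(0,0) = 9.1300
  k=1: S(1,0) = 9.8662; S(1,1) = 8.4487
  k=2: S(2,0) = 10.6618; S(2,1) = 9.1300; S(2,2) = 7.8183
Terminal payoffs V(N, i) = max(K - S_T, 0):
  V(2,0) = 0.000000; V(2,1) = 0.000000; V(2,2) = 1.031737
Backward induction: V(k, i) = exp(-r*dt) * [p * V(k+1, i) + (1-p) * V(k+1, i+1)]; then take max(V_cont, immediate exercise) for American.
  V(1,0) = exp(-r*dt) * [p*0.000000 + (1-p)*0.000000] = 0.000000; exercise = 0.000000; V(1,0) = max -> 0.000000
  V(1,1) = exp(-r*dt) * [p*0.000000 + (1-p)*1.031737] = 0.523311; exercise = 0.401288; V(1,1) = max -> 0.523311
  V(0,0) = exp(-r*dt) * [p*0.000000 + (1-p)*0.523311] = 0.265430; exercise = 0.000000; V(0,0) = max -> 0.265430


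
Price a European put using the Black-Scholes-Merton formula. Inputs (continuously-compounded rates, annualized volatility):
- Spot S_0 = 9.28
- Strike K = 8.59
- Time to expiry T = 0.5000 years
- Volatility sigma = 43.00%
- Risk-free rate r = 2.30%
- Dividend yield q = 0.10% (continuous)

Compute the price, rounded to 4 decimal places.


d1 = (ln(S/K) + (r - q + 0.5*sigma^2) * T) / (sigma * sqrt(T)) = 0.44231276
d2 = d1 - sigma * sqrt(T) = 0.13825684
exp(-rT) = 0.98856587; exp(-qT) = 0.99950012
P = K * exp(-rT) * N(-d2) - S_0 * exp(-qT) * N(-d1)
N(-d1) = 0.32913145; N(-d2) = 0.44501872
P = 8.5900 * 0.98856587 * 0.44501872 - 9.2800 * 0.99950012 * 0.32913145 = 0.7262

Answer: Price = 0.7262


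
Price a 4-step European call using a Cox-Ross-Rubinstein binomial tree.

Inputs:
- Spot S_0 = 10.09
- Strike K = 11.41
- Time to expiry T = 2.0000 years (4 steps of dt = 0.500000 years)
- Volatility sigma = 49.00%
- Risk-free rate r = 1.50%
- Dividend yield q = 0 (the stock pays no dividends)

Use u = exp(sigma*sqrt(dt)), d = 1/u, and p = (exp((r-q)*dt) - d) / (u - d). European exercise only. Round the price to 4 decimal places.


Answer: Price = V(0,0) = 2.4163

Derivation:
dt = T/N = 0.500000
u = exp(sigma*sqrt(dt)) = 1.414084; d = 1/u = 0.707171
p = (exp((r-q)*dt) - d) / (u - d) = 0.424885
Discount per step: exp(-r*dt) = 0.992528
Stock lattice S(k, i) with i counting down-moves:
  k=0: S(0,0) = 10.0900
  k=1: S(1,0) = 14.2681; S(1,1) = 7.1354
  k=2: S(2,0) = 20.1763; S(2,1) = 10.0900; S(2,2) = 5.0459
  k=3: S(3,0) = 28.5310; S(3,1) = 14.2681; S(3,2) = 7.1354; S(3,3) = 3.5683
  k=4: S(4,0) = 40.3453; S(4,1) = 20.1763; S(4,2) = 10.0900; S(4,3) = 5.0459; S(4,4) = 2.5234
Terminal payoffs V(N, i) = max(S_T - K, 0):
  V(4,0) = 28.935268; V(4,1) = 8.766317; V(4,2) = 0.000000; V(4,3) = 0.000000; V(4,4) = 0.000000
Backward induction: V(k, i) = exp(-r*dt) * [p * V(k+1, i) + (1-p) * V(k+1, i+1)].
  V(3,0) = exp(-r*dt) * [p*28.935268 + (1-p)*8.766317] = 17.206272
  V(3,1) = exp(-r*dt) * [p*8.766317 + (1-p)*0.000000] = 3.696847
  V(3,2) = exp(-r*dt) * [p*0.000000 + (1-p)*0.000000] = 0.000000
  V(3,3) = exp(-r*dt) * [p*0.000000 + (1-p)*0.000000] = 0.000000
  V(2,0) = exp(-r*dt) * [p*17.206272 + (1-p)*3.696847] = 9.366289
  V(2,1) = exp(-r*dt) * [p*3.696847 + (1-p)*0.000000] = 1.558999
  V(2,2) = exp(-r*dt) * [p*0.000000 + (1-p)*0.000000] = 0.000000
  V(1,0) = exp(-r*dt) * [p*9.366289 + (1-p)*1.558999] = 4.839765
  V(1,1) = exp(-r*dt) * [p*1.558999 + (1-p)*0.000000] = 0.657446
  V(0,0) = exp(-r*dt) * [p*4.839765 + (1-p)*0.657446] = 2.416261


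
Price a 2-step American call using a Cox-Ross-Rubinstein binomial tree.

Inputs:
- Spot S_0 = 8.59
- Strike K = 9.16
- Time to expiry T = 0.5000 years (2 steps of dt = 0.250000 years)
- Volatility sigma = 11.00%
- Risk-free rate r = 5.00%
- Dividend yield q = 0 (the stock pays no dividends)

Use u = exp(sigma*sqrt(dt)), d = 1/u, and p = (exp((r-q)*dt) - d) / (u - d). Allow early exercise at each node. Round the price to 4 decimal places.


dt = T/N = 0.250000
u = exp(sigma*sqrt(dt)) = 1.056541; d = 1/u = 0.946485
p = (exp((r-q)*dt) - d) / (u - d) = 0.600545
Discount per step: exp(-r*dt) = 0.987578
Stock lattice S(k, i) with i counting down-moves:
  k=0: S(0,0) = 8.5900
  k=1: S(1,0) = 9.0757; S(1,1) = 8.1303
  k=2: S(2,0) = 9.5888; S(2,1) = 8.5900; S(2,2) = 7.6952
Terminal payoffs V(N, i) = max(S_T - K, 0):
  V(2,0) = 0.428829; V(2,1) = 0.000000; V(2,2) = 0.000000
Backward induction: V(k, i) = exp(-r*dt) * [p * V(k+1, i) + (1-p) * V(k+1, i+1)]; then take max(V_cont, immediate exercise) for American.
  V(1,0) = exp(-r*dt) * [p*0.428829 + (1-p)*0.000000] = 0.254332; exercise = 0.000000; V(1,0) = max -> 0.254332
  V(1,1) = exp(-r*dt) * [p*0.000000 + (1-p)*0.000000] = 0.000000; exercise = 0.000000; V(1,1) = max -> 0.000000
  V(0,0) = exp(-r*dt) * [p*0.254332 + (1-p)*0.000000] = 0.150841; exercise = 0.000000; V(0,0) = max -> 0.150841

Answer: Price = V(0,0) = 0.1508


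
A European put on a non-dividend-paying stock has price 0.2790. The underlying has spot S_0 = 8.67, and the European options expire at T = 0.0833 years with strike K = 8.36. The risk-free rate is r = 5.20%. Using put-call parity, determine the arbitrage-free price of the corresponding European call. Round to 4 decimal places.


Put-call parity: C - P = S_0 * exp(-qT) - K * exp(-rT).
S_0 * exp(-qT) = 8.6700 * 1.00000000 = 8.67000000
K * exp(-rT) = 8.3600 * 0.99567777 = 8.32386614
C = P + S*exp(-qT) - K*exp(-rT)
C = 0.2790 + 8.67000000 - 8.32386614 = 0.6251

Answer: Call price = 0.6251


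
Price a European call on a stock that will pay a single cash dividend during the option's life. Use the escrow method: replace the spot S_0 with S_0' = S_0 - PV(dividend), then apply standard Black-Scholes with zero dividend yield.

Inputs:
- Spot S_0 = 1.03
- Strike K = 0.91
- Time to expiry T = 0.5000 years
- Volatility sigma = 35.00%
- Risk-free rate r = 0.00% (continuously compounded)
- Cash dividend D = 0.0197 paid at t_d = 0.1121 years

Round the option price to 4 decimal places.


PV(D) = D * exp(-r * t_d) = 0.0197 * 1.00000000 = 0.01970000
S_0' = S_0 - PV(D) = 1.0300 - 0.01970000 = 1.01030000
d1 = (ln(S_0'/K) + (r + sigma^2/2)*T) / (sigma*sqrt(T)) = 0.54622179
d2 = d1 - sigma*sqrt(T) = 0.29873442
exp(-rT) = 1.00000000
N(d1) = 0.70754325; N(d2) = 0.61742865
C = S_0' * N(d1) - K * exp(-rT) * N(d2) = 1.01030000 * 0.70754325 - 0.9100 * 1.00000000 * 0.61742865 = 0.1530

Answer: Price = 0.1530


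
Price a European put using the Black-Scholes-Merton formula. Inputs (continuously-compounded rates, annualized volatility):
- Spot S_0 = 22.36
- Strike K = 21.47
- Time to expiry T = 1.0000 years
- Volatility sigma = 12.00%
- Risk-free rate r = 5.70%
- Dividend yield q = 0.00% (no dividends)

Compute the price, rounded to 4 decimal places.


d1 = (ln(S/K) + (r - q + 0.5*sigma^2) * T) / (sigma * sqrt(T)) = 0.87347530
d2 = d1 - sigma * sqrt(T) = 0.75347530
exp(-rT) = 0.94459407; exp(-qT) = 1.00000000
P = K * exp(-rT) * N(-d2) - S_0 * exp(-qT) * N(-d1)
N(-d1) = 0.19120203; N(-d2) = 0.22558217
P = 21.4700 * 0.94459407 * 0.22558217 - 22.3600 * 1.00000000 * 0.19120203 = 0.2996

Answer: Price = 0.2996


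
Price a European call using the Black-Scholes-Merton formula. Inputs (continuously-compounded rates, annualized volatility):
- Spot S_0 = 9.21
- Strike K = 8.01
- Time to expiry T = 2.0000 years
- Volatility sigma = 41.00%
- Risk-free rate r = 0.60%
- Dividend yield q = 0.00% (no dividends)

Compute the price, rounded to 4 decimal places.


d1 = (ln(S/K) + (r - q + 0.5*sigma^2) * T) / (sigma * sqrt(T)) = 0.55136925
d2 = d1 - sigma * sqrt(T) = -0.02845831
exp(-rT) = 0.98807171; exp(-qT) = 1.00000000
C = S_0 * exp(-qT) * N(d1) - K * exp(-rT) * N(d2)
N(d1) = 0.70930971; N(d2) = 0.48864831
C = 9.2100 * 1.00000000 * 0.70930971 - 8.0100 * 0.98807171 * 0.48864831 = 2.6654

Answer: Price = 2.6654


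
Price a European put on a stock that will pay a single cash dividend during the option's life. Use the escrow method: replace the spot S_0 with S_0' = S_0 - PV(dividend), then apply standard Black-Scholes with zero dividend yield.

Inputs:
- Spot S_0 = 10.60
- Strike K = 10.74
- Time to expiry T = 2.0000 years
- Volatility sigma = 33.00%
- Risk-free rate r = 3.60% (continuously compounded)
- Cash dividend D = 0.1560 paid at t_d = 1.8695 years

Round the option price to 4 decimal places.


Answer: Price = 1.6649

Derivation:
PV(D) = D * exp(-r * t_d) = 0.1560 * 0.93491282 = 0.14584640
S_0' = S_0 - PV(D) = 10.6000 - 0.14584640 = 10.45415360
d1 = (ln(S_0'/K) + (r + sigma^2/2)*T) / (sigma*sqrt(T)) = 0.32982092
d2 = d1 - sigma*sqrt(T) = -0.13686955
exp(-rT) = 0.93053090
N(-d1) = 0.37076764; N(-d2) = 0.55443305
P = K * exp(-rT) * N(-d2) - S_0' * N(-d1) = 10.7400 * 0.93053090 * 0.55443305 - 10.45415360 * 0.37076764 = 1.6649


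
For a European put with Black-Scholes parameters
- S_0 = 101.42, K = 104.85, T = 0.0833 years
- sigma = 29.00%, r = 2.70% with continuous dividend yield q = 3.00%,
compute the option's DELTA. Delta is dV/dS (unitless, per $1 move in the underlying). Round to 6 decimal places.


Answer: Delta = -0.638425

Derivation:
d1 = -0.3585176183; d2 = -0.4422166625
phi(d1) = 0.3741097877; exp(-qT) = 0.9975041199; exp(-rT) = 0.9977534273
N(-d1) = 0.6400220073
Delta = -exp(-qT) * N(-d1) = -0.9975041199 * 0.6400220073 = -0.638425


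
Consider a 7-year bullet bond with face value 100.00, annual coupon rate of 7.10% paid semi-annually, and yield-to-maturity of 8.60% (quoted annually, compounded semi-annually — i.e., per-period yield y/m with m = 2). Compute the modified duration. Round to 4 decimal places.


Answer: Modified duration = 5.3393

Derivation:
Coupon per period c = face * coupon_rate / m = 3.550000
Periods per year m = 2; per-period yield y/m = 0.043000
Number of cashflows N = 14
Cashflows (t years, CF_t, discount factor 1/(1+y/m)^(m*t), PV):
  t = 0.5000: CF_t = 3.550000, DF = 0.958773, PV = 3.403643
  t = 1.0000: CF_t = 3.550000, DF = 0.919245, PV = 3.263321
  t = 1.5000: CF_t = 3.550000, DF = 0.881347, PV = 3.128783
  t = 2.0000: CF_t = 3.550000, DF = 0.845012, PV = 2.999792
  t = 2.5000: CF_t = 3.550000, DF = 0.810174, PV = 2.876119
  t = 3.0000: CF_t = 3.550000, DF = 0.776773, PV = 2.757544
  t = 3.5000: CF_t = 3.550000, DF = 0.744749, PV = 2.643858
  t = 4.0000: CF_t = 3.550000, DF = 0.714045, PV = 2.534859
  t = 4.5000: CF_t = 3.550000, DF = 0.684607, PV = 2.430354
  t = 5.0000: CF_t = 3.550000, DF = 0.656382, PV = 2.330157
  t = 5.5000: CF_t = 3.550000, DF = 0.629322, PV = 2.234092
  t = 6.0000: CF_t = 3.550000, DF = 0.603376, PV = 2.141986
  t = 6.5000: CF_t = 3.550000, DF = 0.578501, PV = 2.053678
  t = 7.0000: CF_t = 103.550000, DF = 0.554651, PV = 57.434095
Price P = sum_t PV_t = 92.232282
First compute Macaulay numerator sum_t t * PV_t:
  t * PV_t at t = 0.5000: 1.701822
  t * PV_t at t = 1.0000: 3.263321
  t * PV_t at t = 1.5000: 4.693174
  t * PV_t at t = 2.0000: 5.999584
  t * PV_t at t = 2.5000: 7.190297
  t * PV_t at t = 3.0000: 8.272633
  t * PV_t at t = 3.5000: 9.253504
  t * PV_t at t = 4.0000: 10.139438
  t * PV_t at t = 4.5000: 10.936594
  t * PV_t at t = 5.0000: 11.650787
  t * PV_t at t = 5.5000: 12.287503
  t * PV_t at t = 6.0000: 12.851917
  t * PV_t at t = 6.5000: 13.348907
  t * PV_t at t = 7.0000: 402.038668
Macaulay duration D = 513.628148 / 92.232282 = 5.568854
Modified duration = D / (1 + y/m) = 5.568854 / (1 + 0.043000) = 5.339266


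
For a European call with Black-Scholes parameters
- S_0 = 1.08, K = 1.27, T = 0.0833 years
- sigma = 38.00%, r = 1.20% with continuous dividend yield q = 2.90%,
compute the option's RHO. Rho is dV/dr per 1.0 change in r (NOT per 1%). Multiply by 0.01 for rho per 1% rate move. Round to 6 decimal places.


Answer: Rho = 0.006461

Derivation:
d1 = -1.4356805085; d2 = -1.5453551181
phi(d1) = 0.1423412701; exp(-qT) = 0.9975872155; exp(-rT) = 0.9990008994
N(d2) = 0.0611301951
Rho = K*T*exp(-rT)*N(d2) = 1.2700 * 0.0833 * 0.9990008994 * 0.0611301951 = 0.006461


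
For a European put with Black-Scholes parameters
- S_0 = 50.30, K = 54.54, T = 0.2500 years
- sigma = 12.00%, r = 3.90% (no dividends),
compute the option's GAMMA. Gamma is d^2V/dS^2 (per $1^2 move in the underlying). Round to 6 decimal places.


d1 = -1.1563216719; d2 = -1.2163216719
phi(d1) = 0.2044404717; exp(-qT) = 1.0000000000; exp(-rT) = 0.9902973771
Gamma = exp(-qT) * phi(d1) / (S * sigma * sqrt(T)) = 1.0000000000 * 0.2044404717 / (50.3000 * 0.1200 * 0.5000000000) = 0.067740

Answer: Gamma = 0.067740


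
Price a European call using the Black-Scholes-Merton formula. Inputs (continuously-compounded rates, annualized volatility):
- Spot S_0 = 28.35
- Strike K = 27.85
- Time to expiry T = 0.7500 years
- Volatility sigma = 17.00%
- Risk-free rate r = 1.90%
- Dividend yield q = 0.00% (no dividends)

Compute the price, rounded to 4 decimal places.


d1 = (ln(S/K) + (r - q + 0.5*sigma^2) * T) / (sigma * sqrt(T)) = 0.29126685
d2 = d1 - sigma * sqrt(T) = 0.14404253
exp(-rT) = 0.98585105; exp(-qT) = 1.00000000
C = S_0 * exp(-qT) * N(d1) - K * exp(-rT) * N(d2)
N(d1) = 0.61457638; N(d2) = 0.55726656
C = 28.3500 * 1.00000000 * 0.61457638 - 27.8500 * 0.98585105 * 0.55726656 = 2.1230

Answer: Price = 2.1230


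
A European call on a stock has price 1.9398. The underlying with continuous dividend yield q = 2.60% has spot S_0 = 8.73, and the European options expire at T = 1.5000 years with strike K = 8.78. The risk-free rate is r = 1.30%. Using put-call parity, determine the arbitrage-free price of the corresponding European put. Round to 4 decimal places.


Answer: Put price = 2.1542

Derivation:
Put-call parity: C - P = S_0 * exp(-qT) - K * exp(-rT).
S_0 * exp(-qT) = 8.7300 * 0.96175071 = 8.39608369
K * exp(-rT) = 8.7800 * 0.98068890 = 8.61044850
P = C - S*exp(-qT) + K*exp(-rT)
P = 1.9398 - 8.39608369 + 8.61044850 = 2.1542


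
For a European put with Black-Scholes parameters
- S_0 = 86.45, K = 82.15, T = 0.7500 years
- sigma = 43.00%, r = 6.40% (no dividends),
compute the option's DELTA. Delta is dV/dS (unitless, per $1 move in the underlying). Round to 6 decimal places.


Answer: Delta = -0.325600

Derivation:
d1 = 0.4520971296; d2 = 0.0797062059
phi(d1) = 0.3601860986; exp(-qT) = 1.0000000000; exp(-rT) = 0.9531337871
N(-d1) = 0.3255995057
Delta = -exp(-qT) * N(-d1) = -1.0000000000 * 0.3255995057 = -0.325600


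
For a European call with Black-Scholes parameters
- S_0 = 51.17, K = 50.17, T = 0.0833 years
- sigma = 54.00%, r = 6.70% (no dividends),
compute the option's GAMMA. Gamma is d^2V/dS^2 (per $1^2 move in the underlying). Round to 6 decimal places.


Answer: Gamma = 0.048600

Derivation:
d1 = 0.2403696428; d2 = 0.0845162502
phi(d1) = 0.3875822030; exp(-qT) = 1.0000000000; exp(-rT) = 0.9944344454
Gamma = exp(-qT) * phi(d1) / (S * sigma * sqrt(T)) = 1.0000000000 * 0.3875822030 / (51.1700 * 0.5400 * 0.2886173938) = 0.048600


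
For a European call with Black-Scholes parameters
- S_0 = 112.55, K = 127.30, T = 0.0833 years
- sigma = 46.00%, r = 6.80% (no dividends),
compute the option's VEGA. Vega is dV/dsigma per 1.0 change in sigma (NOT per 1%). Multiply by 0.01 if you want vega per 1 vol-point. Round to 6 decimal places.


d1 = -0.8185306052; d2 = -0.9512946064
phi(d1) = 0.2853796988; exp(-qT) = 1.0000000000; exp(-rT) = 0.9943516125
Vega = S * exp(-qT) * phi(d1) * sqrt(T) = 112.5500 * 1.0000000000 * 0.2853796988 * 0.2886173938 = 9.270242

Answer: Vega = 9.270242


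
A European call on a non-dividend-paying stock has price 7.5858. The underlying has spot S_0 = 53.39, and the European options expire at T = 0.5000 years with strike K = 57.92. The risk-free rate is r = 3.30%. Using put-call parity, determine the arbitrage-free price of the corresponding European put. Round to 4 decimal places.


Put-call parity: C - P = S_0 * exp(-qT) - K * exp(-rT).
S_0 * exp(-qT) = 53.3900 * 1.00000000 = 53.39000000
K * exp(-rT) = 57.9200 * 0.98363538 = 56.97216117
P = C - S*exp(-qT) + K*exp(-rT)
P = 7.5858 - 53.39000000 + 56.97216117 = 11.1680

Answer: Put price = 11.1680


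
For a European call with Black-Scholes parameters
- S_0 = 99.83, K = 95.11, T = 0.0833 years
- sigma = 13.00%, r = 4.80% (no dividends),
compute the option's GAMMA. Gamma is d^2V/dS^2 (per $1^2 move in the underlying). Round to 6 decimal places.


Answer: Gamma = 0.039071

Derivation:
d1 = 1.4162190284; d2 = 1.3786987673
phi(d1) = 0.1463467166; exp(-qT) = 1.0000000000; exp(-rT) = 0.9960095830
Gamma = exp(-qT) * phi(d1) / (S * sigma * sqrt(T)) = 1.0000000000 * 0.1463467166 / (99.8300 * 0.1300 * 0.2886173938) = 0.039071


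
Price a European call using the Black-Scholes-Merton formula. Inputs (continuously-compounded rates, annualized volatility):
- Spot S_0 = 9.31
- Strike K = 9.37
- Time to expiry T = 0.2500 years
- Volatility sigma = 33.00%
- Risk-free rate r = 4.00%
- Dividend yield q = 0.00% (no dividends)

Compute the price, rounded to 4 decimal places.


Answer: Price = 0.6278

Derivation:
d1 = (ln(S/K) + (r - q + 0.5*sigma^2) * T) / (sigma * sqrt(T)) = 0.10417270
d2 = d1 - sigma * sqrt(T) = -0.06082730
exp(-rT) = 0.99004983; exp(-qT) = 1.00000000
C = S_0 * exp(-qT) * N(d1) - K * exp(-rT) * N(d2)
N(d1) = 0.54148385; N(d2) = 0.47574837
C = 9.3100 * 1.00000000 * 0.54148385 - 9.3700 * 0.99004983 * 0.47574837 = 0.6278


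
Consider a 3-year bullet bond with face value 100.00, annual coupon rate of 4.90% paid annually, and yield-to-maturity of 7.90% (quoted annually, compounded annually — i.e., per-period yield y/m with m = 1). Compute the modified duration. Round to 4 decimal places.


Coupon per period c = face * coupon_rate / m = 4.900000
Periods per year m = 1; per-period yield y/m = 0.079000
Number of cashflows N = 3
Cashflows (t years, CF_t, discount factor 1/(1+y/m)^(m*t), PV):
  t = 1.0000: CF_t = 4.900000, DF = 0.926784, PV = 4.541242
  t = 2.0000: CF_t = 4.900000, DF = 0.858929, PV = 4.208751
  t = 3.0000: CF_t = 104.900000, DF = 0.796041, PV = 83.504745
Price P = sum_t PV_t = 92.254737
First compute Macaulay numerator sum_t t * PV_t:
  t * PV_t at t = 1.0000: 4.541242
  t * PV_t at t = 2.0000: 8.417501
  t * PV_t at t = 3.0000: 250.514235
Macaulay duration D = 263.472978 / 92.254737 = 2.855929
Modified duration = D / (1 + y/m) = 2.855929 / (1 + 0.079000) = 2.646829

Answer: Modified duration = 2.6468


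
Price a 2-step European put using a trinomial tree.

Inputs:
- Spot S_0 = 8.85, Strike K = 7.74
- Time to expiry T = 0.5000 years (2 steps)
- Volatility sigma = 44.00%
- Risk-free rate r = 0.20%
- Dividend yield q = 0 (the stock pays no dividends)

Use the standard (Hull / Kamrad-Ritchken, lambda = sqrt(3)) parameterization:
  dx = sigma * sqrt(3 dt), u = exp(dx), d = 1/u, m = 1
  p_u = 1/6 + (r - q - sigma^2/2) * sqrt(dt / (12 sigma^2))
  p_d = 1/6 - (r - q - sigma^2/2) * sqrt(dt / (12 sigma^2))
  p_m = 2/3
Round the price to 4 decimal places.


Answer: Price = V(0,0) = 0.5873

Derivation:
dt = T/N = 0.250000; dx = sigma*sqrt(3*dt) = 0.381051
u = exp(dx) = 1.463823; d = 1/u = 0.683143
p_u = 0.135568, p_m = 0.666667, p_d = 0.197765
Discount per step: exp(-r*dt) = 0.999500
Stock lattice S(k, j) with j the centered position index:
  k=0: S(0,+0) = 8.8500
  k=1: S(1,-1) = 6.0458; S(1,+0) = 8.8500; S(1,+1) = 12.9548
  k=2: S(2,-2) = 4.1302; S(2,-1) = 6.0458; S(2,+0) = 8.8500; S(2,+1) = 12.9548; S(2,+2) = 18.9636
Terminal payoffs V(N, j) = max(K - S_T, 0):
  V(2,-2) = 3.609844; V(2,-1) = 1.694185; V(2,+0) = 0.000000; V(2,+1) = 0.000000; V(2,+2) = 0.000000
Backward induction: V(k, j) = exp(-r*dt) * [p_u * V(k+1, j+1) + p_m * V(k+1, j) + p_d * V(k+1, j-1)]
  V(1,-1) = exp(-r*dt) * [p_u*0.000000 + p_m*1.694185 + p_d*3.609844] = 1.842436
  V(1,+0) = exp(-r*dt) * [p_u*0.000000 + p_m*0.000000 + p_d*1.694185] = 0.334883
  V(1,+1) = exp(-r*dt) * [p_u*0.000000 + p_m*0.000000 + p_d*0.000000] = 0.000000
  V(0,+0) = exp(-r*dt) * [p_u*0.000000 + p_m*0.334883 + p_d*1.842436] = 0.587330


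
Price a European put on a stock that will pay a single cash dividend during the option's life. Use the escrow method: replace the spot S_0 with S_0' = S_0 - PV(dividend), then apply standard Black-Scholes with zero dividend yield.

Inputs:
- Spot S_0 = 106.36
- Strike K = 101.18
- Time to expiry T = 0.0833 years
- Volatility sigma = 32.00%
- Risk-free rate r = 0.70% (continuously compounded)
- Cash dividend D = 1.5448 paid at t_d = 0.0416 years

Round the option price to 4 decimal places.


PV(D) = D * exp(-r * t_d) = 1.5448 * 0.99970884 = 1.54435022
S_0' = S_0 - PV(D) = 106.3600 - 1.54435022 = 104.81564978
d1 = (ln(S_0'/K) + (r + sigma^2/2)*T) / (sigma*sqrt(T)) = 0.43472391
d2 = d1 - sigma*sqrt(T) = 0.34236634
exp(-rT) = 0.99941707
N(-d1) = 0.33188142; N(-d2) = 0.36603761
P = K * exp(-rT) * N(-d2) - S_0' * N(-d1) = 101.1800 * 0.99941707 * 0.36603761 - 104.81564978 * 0.33188142 = 2.2277

Answer: Price = 2.2277


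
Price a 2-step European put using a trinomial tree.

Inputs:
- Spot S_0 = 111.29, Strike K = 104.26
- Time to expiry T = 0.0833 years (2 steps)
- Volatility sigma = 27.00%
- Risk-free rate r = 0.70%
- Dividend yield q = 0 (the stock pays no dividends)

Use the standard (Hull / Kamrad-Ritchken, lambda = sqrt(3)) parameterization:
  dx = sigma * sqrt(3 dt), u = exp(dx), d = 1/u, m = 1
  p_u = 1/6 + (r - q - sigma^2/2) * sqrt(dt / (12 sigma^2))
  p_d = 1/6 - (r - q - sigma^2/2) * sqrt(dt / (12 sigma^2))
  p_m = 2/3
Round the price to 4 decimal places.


dt = T/N = 0.041650; dx = sigma*sqrt(3*dt) = 0.095440
u = exp(dx) = 1.100143; d = 1/u = 0.908973
p_u = 0.160241, p_m = 0.666667, p_d = 0.173093
Discount per step: exp(-r*dt) = 0.999708
Stock lattice S(k, j) with j the centered position index:
  k=0: S(0,+0) = 111.2900
  k=1: S(1,-1) = 101.1596; S(1,+0) = 111.2900; S(1,+1) = 122.4349
  k=2: S(2,-2) = 91.9513; S(2,-1) = 101.1596; S(2,+0) = 111.2900; S(2,+1) = 122.4349; S(2,+2) = 134.6960
Terminal payoffs V(N, j) = max(K - S_T, 0):
  V(2,-2) = 12.308730; V(2,-1) = 3.100439; V(2,+0) = 0.000000; V(2,+1) = 0.000000; V(2,+2) = 0.000000
Backward induction: V(k, j) = exp(-r*dt) * [p_u * V(k+1, j+1) + p_m * V(k+1, j) + p_d * V(k+1, j-1)]
  V(1,-1) = exp(-r*dt) * [p_u*0.000000 + p_m*3.100439 + p_d*12.308730] = 4.196286
  V(1,+0) = exp(-r*dt) * [p_u*0.000000 + p_m*0.000000 + p_d*3.100439] = 0.536507
  V(1,+1) = exp(-r*dt) * [p_u*0.000000 + p_m*0.000000 + p_d*0.000000] = 0.000000
  V(0,+0) = exp(-r*dt) * [p_u*0.000000 + p_m*0.536507 + p_d*4.196286] = 1.083701

Answer: Price = V(0,0) = 1.0837


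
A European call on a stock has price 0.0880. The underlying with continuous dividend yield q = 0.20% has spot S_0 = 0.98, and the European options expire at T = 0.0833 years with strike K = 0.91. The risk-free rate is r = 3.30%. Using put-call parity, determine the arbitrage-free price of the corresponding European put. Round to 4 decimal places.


Answer: Put price = 0.0157

Derivation:
Put-call parity: C - P = S_0 * exp(-qT) - K * exp(-rT).
S_0 * exp(-qT) = 0.9800 * 0.99983341 = 0.97983675
K * exp(-rT) = 0.9100 * 0.99725487 = 0.90750194
P = C - S*exp(-qT) + K*exp(-rT)
P = 0.0880 - 0.97983675 + 0.90750194 = 0.0157


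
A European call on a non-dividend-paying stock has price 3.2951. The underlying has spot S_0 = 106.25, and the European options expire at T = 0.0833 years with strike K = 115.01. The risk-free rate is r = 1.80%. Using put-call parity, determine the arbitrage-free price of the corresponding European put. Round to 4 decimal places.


Answer: Put price = 11.8828

Derivation:
Put-call parity: C - P = S_0 * exp(-qT) - K * exp(-rT).
S_0 * exp(-qT) = 106.2500 * 1.00000000 = 106.25000000
K * exp(-rT) = 115.0100 * 0.99850172 = 114.83768322
P = C - S*exp(-qT) + K*exp(-rT)
P = 3.2951 - 106.25000000 + 114.83768322 = 11.8828


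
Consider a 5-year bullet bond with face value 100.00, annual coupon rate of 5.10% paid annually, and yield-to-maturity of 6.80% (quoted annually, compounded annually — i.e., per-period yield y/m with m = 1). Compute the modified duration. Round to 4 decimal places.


Coupon per period c = face * coupon_rate / m = 5.100000
Periods per year m = 1; per-period yield y/m = 0.068000
Number of cashflows N = 5
Cashflows (t years, CF_t, discount factor 1/(1+y/m)^(m*t), PV):
  t = 1.0000: CF_t = 5.100000, DF = 0.936330, PV = 4.775281
  t = 2.0000: CF_t = 5.100000, DF = 0.876713, PV = 4.471237
  t = 3.0000: CF_t = 5.100000, DF = 0.820892, PV = 4.186551
  t = 4.0000: CF_t = 5.100000, DF = 0.768626, PV = 3.919992
  t = 5.0000: CF_t = 105.100000, DF = 0.719687, PV = 75.639117
Price P = sum_t PV_t = 92.992178
First compute Macaulay numerator sum_t t * PV_t:
  t * PV_t at t = 1.0000: 4.775281
  t * PV_t at t = 2.0000: 8.942474
  t * PV_t at t = 3.0000: 12.559654
  t * PV_t at t = 4.0000: 15.679967
  t * PV_t at t = 5.0000: 378.195587
Macaulay duration D = 420.152963 / 92.992178 = 4.518154
Modified duration = D / (1 + y/m) = 4.518154 / (1 + 0.068000) = 4.230481

Answer: Modified duration = 4.2305


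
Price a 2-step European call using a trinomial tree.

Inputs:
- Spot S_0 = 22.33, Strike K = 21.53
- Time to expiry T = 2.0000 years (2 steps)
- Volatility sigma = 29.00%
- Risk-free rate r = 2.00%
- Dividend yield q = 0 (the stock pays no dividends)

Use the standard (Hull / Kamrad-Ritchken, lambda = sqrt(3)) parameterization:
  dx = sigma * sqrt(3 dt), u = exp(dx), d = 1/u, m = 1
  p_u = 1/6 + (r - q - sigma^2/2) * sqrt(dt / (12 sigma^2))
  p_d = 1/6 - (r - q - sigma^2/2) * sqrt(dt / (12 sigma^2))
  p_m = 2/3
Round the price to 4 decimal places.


Answer: Price = V(0,0) = 4.0269

Derivation:
dt = T/N = 1.000000; dx = sigma*sqrt(3*dt) = 0.502295
u = exp(dx) = 1.652509; d = 1/u = 0.605140
p_u = 0.144717, p_m = 0.666667, p_d = 0.188616
Discount per step: exp(-r*dt) = 0.980199
Stock lattice S(k, j) with j the centered position index:
  k=0: S(0,+0) = 22.3300
  k=1: S(1,-1) = 13.5128; S(1,+0) = 22.3300; S(1,+1) = 36.9005
  k=2: S(2,-2) = 8.1771; S(2,-1) = 13.5128; S(2,+0) = 22.3300; S(2,+1) = 36.9005; S(2,+2) = 60.9785
Terminal payoffs V(N, j) = max(S_T - K, 0):
  V(2,-2) = 0.000000; V(2,-1) = 0.000000; V(2,+0) = 0.800000; V(2,+1) = 15.370526; V(2,+2) = 39.448451
Backward induction: V(k, j) = exp(-r*dt) * [p_u * V(k+1, j+1) + p_m * V(k+1, j) + p_d * V(k+1, j-1)]
  V(1,-1) = exp(-r*dt) * [p_u*0.800000 + p_m*0.000000 + p_d*0.000000] = 0.113481
  V(1,+0) = exp(-r*dt) * [p_u*15.370526 + p_m*0.800000 + p_d*0.000000] = 2.703109
  V(1,+1) = exp(-r*dt) * [p_u*39.448451 + p_m*15.370526 + p_d*0.800000] = 15.787851
  V(0,+0) = exp(-r*dt) * [p_u*15.787851 + p_m*2.703109 + p_d*0.113481] = 4.026905


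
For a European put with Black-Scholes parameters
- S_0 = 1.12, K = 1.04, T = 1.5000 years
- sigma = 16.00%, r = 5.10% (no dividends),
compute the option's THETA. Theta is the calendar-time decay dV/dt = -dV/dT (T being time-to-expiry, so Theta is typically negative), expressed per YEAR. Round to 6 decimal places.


d1 = 0.8665476792; d2 = 0.6705884998
phi(d1) = 0.2740647262; exp(-qT) = 1.0000000000; exp(-rT) = 0.9263529143
Theta = -S*exp(-qT)*phi(d1)*sigma/(2*sqrt(T)) + r*K*exp(-rT)*N(-d2) - q*S*exp(-qT)*N(-d1)
N(-d1) = 0.1930949457; N(-d2) = 0.2512413553; sqrt(T) = 1.2247448714
Term 1 = -1.1200 * 1.0000000000 * 0.2740647262 * 0.1600 / (2 * 1.2247448714) = -0.0200500529
Term 2 = 0.0510 * 1.0400 * 0.9263529143 * 0.2512413553 = 0.0123444321
Term 3 = 0 (no dividend yield, q = 0)
Theta = -0.0200500529 + (0.0123444321) + (0.0000000000) = -0.007706

Answer: Theta = -0.007706


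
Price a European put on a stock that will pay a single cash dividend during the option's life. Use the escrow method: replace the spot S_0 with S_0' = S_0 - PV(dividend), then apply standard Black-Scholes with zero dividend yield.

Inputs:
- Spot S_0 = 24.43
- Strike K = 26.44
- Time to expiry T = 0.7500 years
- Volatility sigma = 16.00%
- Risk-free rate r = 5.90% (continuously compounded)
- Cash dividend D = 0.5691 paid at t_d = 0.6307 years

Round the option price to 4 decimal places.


Answer: Price = 2.1802

Derivation:
PV(D) = D * exp(-r * t_d) = 0.5691 * 0.96347253 = 0.54831222
S_0' = S_0 - PV(D) = 24.4300 - 0.54831222 = 23.88168778
d1 = (ln(S_0'/K) + (r + sigma^2/2)*T) / (sigma*sqrt(T)) = -0.34580431
d2 = d1 - sigma*sqrt(T) = -0.48436838
exp(-rT) = 0.95671475
N(-d1) = 0.63525511; N(-d2) = 0.68593777
P = K * exp(-rT) * N(-d2) - S_0' * N(-d1) = 26.4400 * 0.95671475 * 0.68593777 - 23.88168778 * 0.63525511 = 2.1802


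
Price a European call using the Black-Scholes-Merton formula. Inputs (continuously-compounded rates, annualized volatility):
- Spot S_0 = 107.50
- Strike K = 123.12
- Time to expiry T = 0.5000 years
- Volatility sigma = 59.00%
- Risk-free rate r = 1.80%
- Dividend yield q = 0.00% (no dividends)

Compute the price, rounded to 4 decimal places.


d1 = (ln(S/K) + (r - q + 0.5*sigma^2) * T) / (sigma * sqrt(T)) = -0.09502471
d2 = d1 - sigma * sqrt(T) = -0.51221771
exp(-rT) = 0.99104038; exp(-qT) = 1.00000000
C = S_0 * exp(-qT) * N(d1) - K * exp(-rT) * N(d2)
N(d1) = 0.46214760; N(d2) = 0.30424933
C = 107.5000 * 1.00000000 * 0.46214760 - 123.1200 * 0.99104038 * 0.30424933 = 12.5573

Answer: Price = 12.5573


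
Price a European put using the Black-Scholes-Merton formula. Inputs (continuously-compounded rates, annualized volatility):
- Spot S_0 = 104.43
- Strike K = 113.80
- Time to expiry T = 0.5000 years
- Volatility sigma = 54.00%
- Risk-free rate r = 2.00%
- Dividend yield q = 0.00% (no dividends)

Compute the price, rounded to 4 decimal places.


d1 = (ln(S/K) + (r - q + 0.5*sigma^2) * T) / (sigma * sqrt(T)) = -0.00792361
d2 = d1 - sigma * sqrt(T) = -0.38976127
exp(-rT) = 0.99004983; exp(-qT) = 1.00000000
P = K * exp(-rT) * N(-d2) - S_0 * exp(-qT) * N(-d1)
N(-d1) = 0.50316103; N(-d2) = 0.65164346
P = 113.8000 * 0.99004983 * 0.65164346 - 104.4300 * 1.00000000 * 0.50316103 = 20.8740

Answer: Price = 20.8740


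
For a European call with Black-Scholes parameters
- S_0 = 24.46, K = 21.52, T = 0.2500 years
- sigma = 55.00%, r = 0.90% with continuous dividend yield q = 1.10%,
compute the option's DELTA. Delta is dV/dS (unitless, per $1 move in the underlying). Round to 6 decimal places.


Answer: Delta = 0.724199

Derivation:
d1 = 0.6013414362; d2 = 0.3263414362
phi(d1) = 0.3329562115; exp(-qT) = 0.9972537778; exp(-rT) = 0.9977525294
N(d1) = 0.7261937018
Delta = exp(-qT) * N(d1) = 0.9972537778 * 0.7261937018 = 0.724199


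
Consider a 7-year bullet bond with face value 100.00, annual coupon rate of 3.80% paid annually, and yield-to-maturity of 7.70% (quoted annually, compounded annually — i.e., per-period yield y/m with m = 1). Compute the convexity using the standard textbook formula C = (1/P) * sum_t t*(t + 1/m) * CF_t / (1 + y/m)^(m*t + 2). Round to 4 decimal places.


Answer: Convexity = 40.7718

Derivation:
Coupon per period c = face * coupon_rate / m = 3.800000
Periods per year m = 1; per-period yield y/m = 0.077000
Number of cashflows N = 7
Cashflows (t years, CF_t, discount factor 1/(1+y/m)^(m*t), PV):
  t = 1.0000: CF_t = 3.800000, DF = 0.928505, PV = 3.528319
  t = 2.0000: CF_t = 3.800000, DF = 0.862122, PV = 3.276063
  t = 3.0000: CF_t = 3.800000, DF = 0.800484, PV = 3.041841
  t = 4.0000: CF_t = 3.800000, DF = 0.743254, PV = 2.824365
  t = 5.0000: CF_t = 3.800000, DF = 0.690115, PV = 2.622437
  t = 6.0000: CF_t = 3.800000, DF = 0.640775, PV = 2.434946
  t = 7.0000: CF_t = 103.800000, DF = 0.594963, PV = 61.757176
Price P = sum_t PV_t = 79.485147
Convexity numerator sum_t t*(t + 1/m) * CF_t / (1+y/m)^(m*t + 2):
  t = 1.0000: term = 6.083682
  t = 2.0000: term = 16.946189
  t = 3.0000: term = 31.469245
  t = 4.0000: term = 48.698925
  t = 5.0000: term = 67.825801
  t = 6.0000: term = 88.167243
  t = 7.0000: term = 2981.563415
Convexity = (1/P) * sum = 3240.754499 / 79.485147 = 40.771825


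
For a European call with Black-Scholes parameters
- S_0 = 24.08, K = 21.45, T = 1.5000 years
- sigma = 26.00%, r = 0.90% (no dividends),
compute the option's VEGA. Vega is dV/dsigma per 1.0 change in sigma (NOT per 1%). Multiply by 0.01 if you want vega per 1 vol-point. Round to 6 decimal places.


d1 = 0.5648177123; d2 = 0.2463840457
phi(d1) = 0.3401229676; exp(-qT) = 1.0000000000; exp(-rT) = 0.9865907163
Vega = S * exp(-qT) * phi(d1) * sqrt(T) = 24.0800 * 1.0000000000 * 0.3401229676 * 1.2247448714 = 10.030858

Answer: Vega = 10.030858


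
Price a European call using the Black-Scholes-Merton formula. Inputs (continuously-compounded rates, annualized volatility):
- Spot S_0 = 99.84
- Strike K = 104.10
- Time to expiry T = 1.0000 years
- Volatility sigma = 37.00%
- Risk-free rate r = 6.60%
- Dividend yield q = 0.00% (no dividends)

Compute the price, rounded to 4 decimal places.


Answer: Price = 15.7033

Derivation:
d1 = (ln(S/K) + (r - q + 0.5*sigma^2) * T) / (sigma * sqrt(T)) = 0.25045116
d2 = d1 - sigma * sqrt(T) = -0.11954884
exp(-rT) = 0.93613086; exp(-qT) = 1.00000000
C = S_0 * exp(-qT) * N(d1) - K * exp(-rT) * N(d2)
N(d1) = 0.59888076; N(d2) = 0.45242027
C = 99.8400 * 1.00000000 * 0.59888076 - 104.1000 * 0.93613086 * 0.45242027 = 15.7033


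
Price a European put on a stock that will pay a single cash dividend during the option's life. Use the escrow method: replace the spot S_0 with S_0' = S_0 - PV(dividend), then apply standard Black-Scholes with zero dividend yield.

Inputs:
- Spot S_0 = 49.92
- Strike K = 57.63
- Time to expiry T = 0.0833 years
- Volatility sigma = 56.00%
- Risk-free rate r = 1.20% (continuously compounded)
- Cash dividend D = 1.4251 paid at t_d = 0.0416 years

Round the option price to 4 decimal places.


Answer: Price = 9.7075

Derivation:
PV(D) = D * exp(-r * t_d) = 1.4251 * 0.99950092 = 1.42438877
S_0' = S_0 - PV(D) = 49.9200 - 1.42438877 = 48.49561123
d1 = (ln(S_0'/K) + (r + sigma^2/2)*T) / (sigma*sqrt(T)) = -0.98071583
d2 = d1 - sigma*sqrt(T) = -1.14234157
exp(-rT) = 0.99900090
N(-d1) = 0.83663355; N(-d2) = 0.87334397
P = K * exp(-rT) * N(-d2) - S_0' * N(-d1) = 57.6300 * 0.99900090 * 0.87334397 - 48.49561123 * 0.83663355 = 9.7075


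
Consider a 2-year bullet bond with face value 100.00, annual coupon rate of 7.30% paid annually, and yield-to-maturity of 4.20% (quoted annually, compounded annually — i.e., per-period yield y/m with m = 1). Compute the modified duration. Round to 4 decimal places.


Answer: Modified duration = 1.8559

Derivation:
Coupon per period c = face * coupon_rate / m = 7.300000
Periods per year m = 1; per-period yield y/m = 0.042000
Number of cashflows N = 2
Cashflows (t years, CF_t, discount factor 1/(1+y/m)^(m*t), PV):
  t = 1.0000: CF_t = 7.300000, DF = 0.959693, PV = 7.005758
  t = 2.0000: CF_t = 107.300000, DF = 0.921010, PV = 98.824422
Price P = sum_t PV_t = 105.830180
First compute Macaulay numerator sum_t t * PV_t:
  t * PV_t at t = 1.0000: 7.005758
  t * PV_t at t = 2.0000: 197.648845
Macaulay duration D = 204.654603 / 105.830180 = 1.933802
Modified duration = D / (1 + y/m) = 1.933802 / (1 + 0.042000) = 1.855856


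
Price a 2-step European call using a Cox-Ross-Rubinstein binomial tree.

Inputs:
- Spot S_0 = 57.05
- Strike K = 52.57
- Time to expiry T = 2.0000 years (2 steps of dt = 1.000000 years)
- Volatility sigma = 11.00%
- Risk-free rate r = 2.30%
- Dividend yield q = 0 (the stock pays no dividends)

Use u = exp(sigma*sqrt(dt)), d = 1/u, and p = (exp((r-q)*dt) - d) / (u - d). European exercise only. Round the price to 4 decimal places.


dt = T/N = 1.000000
u = exp(sigma*sqrt(dt)) = 1.116278; d = 1/u = 0.895834
p = (exp((r-q)*dt) - d) / (u - d) = 0.578072
Discount per step: exp(-r*dt) = 0.977262
Stock lattice S(k, i) with i counting down-moves:
  k=0: S(0,0) = 57.0500
  k=1: S(1,0) = 63.6837; S(1,1) = 51.1073
  k=2: S(2,0) = 71.0887; S(2,1) = 57.0500; S(2,2) = 45.7837
Terminal payoffs V(N, i) = max(S_T - K, 0):
  V(2,0) = 18.518677; V(2,1) = 4.480000; V(2,2) = 0.000000
Backward induction: V(k, i) = exp(-r*dt) * [p * V(k+1, i) + (1-p) * V(k+1, i+1)].
  V(1,0) = exp(-r*dt) * [p*18.518677 + (1-p)*4.480000] = 12.308975
  V(1,1) = exp(-r*dt) * [p*4.480000 + (1-p)*0.000000] = 2.530877
  V(0,0) = exp(-r*dt) * [p*12.308975 + (1-p)*2.530877] = 7.997250

Answer: Price = V(0,0) = 7.9973


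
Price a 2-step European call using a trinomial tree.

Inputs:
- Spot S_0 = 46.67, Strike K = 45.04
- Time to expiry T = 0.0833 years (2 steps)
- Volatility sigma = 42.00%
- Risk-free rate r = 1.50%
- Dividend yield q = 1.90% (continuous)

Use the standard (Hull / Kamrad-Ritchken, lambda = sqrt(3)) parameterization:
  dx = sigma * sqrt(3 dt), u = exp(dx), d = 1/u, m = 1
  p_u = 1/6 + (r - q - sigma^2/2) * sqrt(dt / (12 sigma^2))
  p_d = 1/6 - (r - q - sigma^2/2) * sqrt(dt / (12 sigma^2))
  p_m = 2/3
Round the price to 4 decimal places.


dt = T/N = 0.041650; dx = sigma*sqrt(3*dt) = 0.148463
u = exp(dx) = 1.160050; d = 1/u = 0.862032
p_u = 0.153734, p_m = 0.666667, p_d = 0.179600
Discount per step: exp(-r*dt) = 0.999375
Stock lattice S(k, j) with j the centered position index:
  k=0: S(0,+0) = 46.6700
  k=1: S(1,-1) = 40.2310; S(1,+0) = 46.6700; S(1,+1) = 54.1395
  k=2: S(2,-2) = 34.6804; S(2,-1) = 40.2310; S(2,+0) = 46.6700; S(2,+1) = 54.1395; S(2,+2) = 62.8045
Terminal payoffs V(N, j) = max(S_T - K, 0):
  V(2,-2) = 0.000000; V(2,-1) = 0.000000; V(2,+0) = 1.630000; V(2,+1) = 9.099513; V(2,+2) = 17.764517
Backward induction: V(k, j) = exp(-r*dt) * [p_u * V(k+1, j+1) + p_m * V(k+1, j) + p_d * V(k+1, j-1)]
  V(1,-1) = exp(-r*dt) * [p_u*1.630000 + p_m*0.000000 + p_d*0.000000] = 0.250429
  V(1,+0) = exp(-r*dt) * [p_u*9.099513 + p_m*1.630000 + p_d*0.000000] = 2.484016
  V(1,+1) = exp(-r*dt) * [p_u*17.764517 + p_m*9.099513 + p_d*1.630000] = 9.084417
  V(0,+0) = exp(-r*dt) * [p_u*9.084417 + p_m*2.484016 + p_d*0.250429] = 3.095634

Answer: Price = V(0,0) = 3.0956


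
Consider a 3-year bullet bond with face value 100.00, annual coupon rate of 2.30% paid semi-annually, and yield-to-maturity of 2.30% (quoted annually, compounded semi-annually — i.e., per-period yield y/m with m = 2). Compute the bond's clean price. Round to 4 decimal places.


Answer: Price = 100.0000

Derivation:
Coupon per period c = face * coupon_rate / m = 1.150000
Periods per year m = 2; per-period yield y/m = 0.011500
Number of cashflows N = 6
Cashflows (t years, CF_t, discount factor 1/(1+y/m)^(m*t), PV):
  t = 0.5000: CF_t = 1.150000, DF = 0.988631, PV = 1.136925
  t = 1.0000: CF_t = 1.150000, DF = 0.977391, PV = 1.123999
  t = 1.5000: CF_t = 1.150000, DF = 0.966279, PV = 1.111220
  t = 2.0000: CF_t = 1.150000, DF = 0.955293, PV = 1.098587
  t = 2.5000: CF_t = 1.150000, DF = 0.944432, PV = 1.086096
  t = 3.0000: CF_t = 101.150000, DF = 0.933694, PV = 94.443172
Price P = sum_t PV_t = 100.000000
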